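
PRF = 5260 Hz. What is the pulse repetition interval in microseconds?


PRI = 1/5260 = 0.0001901141 s = 190.1 us

190.1 us


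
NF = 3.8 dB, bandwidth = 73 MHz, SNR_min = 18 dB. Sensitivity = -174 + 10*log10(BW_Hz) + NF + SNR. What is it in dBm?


10*log10(73000000.0) = 78.63
S = -174 + 78.63 + 3.8 + 18 = -73.6 dBm

-73.6 dBm


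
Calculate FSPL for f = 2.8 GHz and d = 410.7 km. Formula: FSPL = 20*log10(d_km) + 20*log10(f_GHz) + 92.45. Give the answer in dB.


20*log10(410.7) = 52.27
20*log10(2.8) = 8.94
FSPL = 153.7 dB

153.7 dB


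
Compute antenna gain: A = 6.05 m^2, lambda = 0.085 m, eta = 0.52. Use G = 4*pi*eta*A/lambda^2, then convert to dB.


G_linear = 4*pi*0.52*6.05/0.085^2 = 5471.81
G_dB = 10*log10(5471.81) = 37.4 dB

37.4 dB


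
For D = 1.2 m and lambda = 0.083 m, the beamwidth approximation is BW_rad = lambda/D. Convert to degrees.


BW_rad = 0.083 / 1.2 = 0.069167
BW_deg = 3.96 degrees

3.96 degrees


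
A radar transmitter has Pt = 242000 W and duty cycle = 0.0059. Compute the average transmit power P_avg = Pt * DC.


P_avg = 242000 * 0.0059 = 1427.8 W

1427.8 W


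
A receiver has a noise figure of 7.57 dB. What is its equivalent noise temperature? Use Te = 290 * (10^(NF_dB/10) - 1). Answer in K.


NF_lin = 10^(7.57/10) = 5.714786
Te = 290 * (5.714786 - 1) = 1367.3 K

1367.3 K


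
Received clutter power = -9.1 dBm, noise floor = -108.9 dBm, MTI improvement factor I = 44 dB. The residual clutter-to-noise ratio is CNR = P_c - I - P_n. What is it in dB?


CNR = -9.1 - 44 - (-108.9) = 55.8 dB

55.8 dB


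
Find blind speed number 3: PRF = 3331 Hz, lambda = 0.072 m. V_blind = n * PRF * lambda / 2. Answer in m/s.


V_blind = 3 * 3331 * 0.072 / 2 = 359.7 m/s

359.7 m/s


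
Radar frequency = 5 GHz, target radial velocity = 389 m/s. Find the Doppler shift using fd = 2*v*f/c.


fd = 2 * 389 * 5000000000.0 / 3e8 = 12966.7 Hz

12966.7 Hz


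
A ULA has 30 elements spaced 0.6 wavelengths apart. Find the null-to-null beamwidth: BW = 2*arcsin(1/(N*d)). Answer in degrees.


1/(N*d) = 1/(30*0.6) = 0.055556
BW = 2*arcsin(0.055556) = 6.4 degrees

6.4 degrees


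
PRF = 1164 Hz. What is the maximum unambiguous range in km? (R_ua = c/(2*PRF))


R_ua = 3e8 / (2 * 1164) = 128866.0 m = 128.9 km

128.9 km


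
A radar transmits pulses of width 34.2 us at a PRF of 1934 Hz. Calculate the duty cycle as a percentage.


DC = 34.2e-6 * 1934 * 100 = 6.61%

6.61%


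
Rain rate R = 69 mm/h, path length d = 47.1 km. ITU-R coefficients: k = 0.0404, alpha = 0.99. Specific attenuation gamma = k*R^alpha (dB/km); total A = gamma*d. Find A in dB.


gamma = 0.0404 * 69^0.99 = 2.672034 dB/km
A = 2.672034 * 47.1 = 125.85 dB

125.85 dB


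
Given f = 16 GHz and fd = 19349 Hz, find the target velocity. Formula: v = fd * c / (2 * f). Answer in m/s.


v = 19349 * 3e8 / (2 * 16000000000.0) = 181.4 m/s

181.4 m/s


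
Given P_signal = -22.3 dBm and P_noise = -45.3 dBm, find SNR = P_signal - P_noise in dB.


SNR = -22.3 - (-45.3) = 23.0 dB

23.0 dB


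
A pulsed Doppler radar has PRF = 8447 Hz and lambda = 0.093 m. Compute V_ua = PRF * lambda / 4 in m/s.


V_ua = 8447 * 0.093 / 4 = 196.4 m/s

196.4 m/s


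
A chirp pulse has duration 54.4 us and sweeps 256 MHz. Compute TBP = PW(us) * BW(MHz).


TBP = 54.4 * 256 = 13926.4

13926.4


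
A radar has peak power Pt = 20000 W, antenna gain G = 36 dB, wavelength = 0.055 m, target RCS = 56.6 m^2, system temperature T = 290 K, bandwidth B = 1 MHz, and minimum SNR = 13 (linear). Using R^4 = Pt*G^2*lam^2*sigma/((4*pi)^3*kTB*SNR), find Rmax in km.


G_lin = 10^(36/10) = 3981.071706
R^4 = 20000 * 3981.071706^2 * 0.055^2 * 56.6 / ((4*pi)^3 * 1.38e-23 * 290 * 1000000.0 * 13)
R^4 = 5.2568e20 m^4
R_max = (5.2568e20)^(1/4) = 151419.0 m = 151.4 km

151.4 km


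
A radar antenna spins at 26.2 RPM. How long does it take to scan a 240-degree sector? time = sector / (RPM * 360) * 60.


t = 240 / (26.2 * 360) * 60 = 1.53 s

1.53 s


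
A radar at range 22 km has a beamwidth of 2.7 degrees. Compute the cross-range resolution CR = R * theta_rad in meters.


BW_rad = 0.04712389
CR = 22000 * 0.04712389 = 1036.7 m

1036.7 m


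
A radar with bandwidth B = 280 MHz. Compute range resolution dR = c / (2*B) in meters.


dR = 3e8 / (2 * 280000000.0) = 0.54 m

0.54 m


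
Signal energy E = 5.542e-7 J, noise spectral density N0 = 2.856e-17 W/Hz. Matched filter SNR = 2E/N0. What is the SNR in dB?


SNR_lin = 2 * 5.542e-7 / 2.856e-17 = 3.881e10
SNR_dB = 10*log10(3.881e10) = 105.9 dB

105.9 dB


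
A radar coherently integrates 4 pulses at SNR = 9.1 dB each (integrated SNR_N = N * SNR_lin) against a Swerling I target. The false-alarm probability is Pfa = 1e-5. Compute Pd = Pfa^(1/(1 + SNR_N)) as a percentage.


SNR_lin = 10^(9.1/10) = 8.12831
SNR_N = 4 * 8.12831 = 32.51324
1/(1 + SNR_N) = 1/33.51324 = 0.029839
Pd = (1e-5)^0.029839 = 0.70926
Pd = 70.9%

70.9%


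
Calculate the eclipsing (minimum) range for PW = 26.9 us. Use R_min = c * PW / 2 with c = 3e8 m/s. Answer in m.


R_min = 3e8 * 26.9e-6 / 2 = 4035.0 m

4035.0 m


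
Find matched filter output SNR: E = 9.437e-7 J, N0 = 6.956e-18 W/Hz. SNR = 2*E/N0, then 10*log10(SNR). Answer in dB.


SNR_lin = 2 * 9.437e-7 / 6.956e-18 = 2.713e11
SNR_dB = 10*log10(2.713e11) = 114.3 dB

114.3 dB


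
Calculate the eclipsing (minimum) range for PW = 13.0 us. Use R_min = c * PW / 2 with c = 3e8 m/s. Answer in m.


R_min = 3e8 * 13.0e-6 / 2 = 1950.0 m

1950.0 m


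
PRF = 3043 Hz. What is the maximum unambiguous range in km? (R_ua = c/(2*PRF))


R_ua = 3e8 / (2 * 3043) = 49293.5 m = 49.3 km

49.3 km


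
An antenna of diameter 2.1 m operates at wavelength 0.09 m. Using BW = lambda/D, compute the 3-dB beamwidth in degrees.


BW_rad = 0.09 / 2.1 = 0.042857
BW_deg = 2.46 degrees

2.46 degrees


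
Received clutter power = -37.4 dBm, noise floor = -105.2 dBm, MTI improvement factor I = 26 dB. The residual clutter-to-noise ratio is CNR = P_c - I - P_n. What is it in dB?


CNR = -37.4 - 26 - (-105.2) = 41.8 dB

41.8 dB


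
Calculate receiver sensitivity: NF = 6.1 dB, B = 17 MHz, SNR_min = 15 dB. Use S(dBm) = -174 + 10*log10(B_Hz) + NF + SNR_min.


10*log10(17000000.0) = 72.3
S = -174 + 72.3 + 6.1 + 15 = -80.6 dBm

-80.6 dBm


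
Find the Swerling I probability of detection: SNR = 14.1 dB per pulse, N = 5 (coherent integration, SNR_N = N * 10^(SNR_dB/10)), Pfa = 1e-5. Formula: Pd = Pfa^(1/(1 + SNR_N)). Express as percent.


SNR_lin = 10^(14.1/10) = 25.70396
SNR_N = 5 * 25.70396 = 128.5198
1/(1 + SNR_N) = 1/129.5198 = 0.0077208
Pd = (1e-5)^0.0077208 = 0.91495
Pd = 91.5%

91.5%


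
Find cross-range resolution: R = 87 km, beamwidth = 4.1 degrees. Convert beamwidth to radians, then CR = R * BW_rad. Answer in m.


BW_rad = 0.071558499
CR = 87000 * 0.071558499 = 6225.6 m

6225.6 m


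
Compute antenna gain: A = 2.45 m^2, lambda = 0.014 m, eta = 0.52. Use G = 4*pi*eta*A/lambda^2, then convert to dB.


G_linear = 4*pi*0.52*2.45/0.014^2 = 81681.41
G_dB = 10*log10(81681.41) = 49.1 dB

49.1 dB


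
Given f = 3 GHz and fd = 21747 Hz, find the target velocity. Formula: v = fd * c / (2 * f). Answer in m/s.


v = 21747 * 3e8 / (2 * 3000000000.0) = 1087.4 m/s

1087.4 m/s


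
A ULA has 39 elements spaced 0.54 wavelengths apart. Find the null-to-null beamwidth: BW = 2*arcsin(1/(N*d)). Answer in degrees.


1/(N*d) = 1/(39*0.54) = 0.047483
BW = 2*arcsin(0.047483) = 5.4 degrees

5.4 degrees


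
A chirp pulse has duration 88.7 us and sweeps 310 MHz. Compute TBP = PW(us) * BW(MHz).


TBP = 88.7 * 310 = 27497.0

27497.0


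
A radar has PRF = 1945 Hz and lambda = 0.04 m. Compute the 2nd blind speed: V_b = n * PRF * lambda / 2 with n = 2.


V_blind = 2 * 1945 * 0.04 / 2 = 77.8 m/s

77.8 m/s


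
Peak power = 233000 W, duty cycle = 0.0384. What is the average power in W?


P_avg = 233000 * 0.0384 = 8947.2 W

8947.2 W


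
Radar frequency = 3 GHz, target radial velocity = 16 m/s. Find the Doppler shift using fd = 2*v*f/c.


fd = 2 * 16 * 3000000000.0 / 3e8 = 320.0 Hz

320.0 Hz


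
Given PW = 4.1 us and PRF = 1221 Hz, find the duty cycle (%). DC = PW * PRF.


DC = 4.1e-6 * 1221 * 100 = 0.5%

0.5%


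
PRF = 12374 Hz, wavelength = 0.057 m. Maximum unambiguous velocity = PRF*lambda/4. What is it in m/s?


V_ua = 12374 * 0.057 / 4 = 176.3 m/s

176.3 m/s


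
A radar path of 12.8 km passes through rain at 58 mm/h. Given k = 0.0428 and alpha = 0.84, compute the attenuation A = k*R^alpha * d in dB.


gamma = 0.0428 * 58^0.84 = 1.296353 dB/km
A = 1.296353 * 12.8 = 16.59 dB

16.59 dB


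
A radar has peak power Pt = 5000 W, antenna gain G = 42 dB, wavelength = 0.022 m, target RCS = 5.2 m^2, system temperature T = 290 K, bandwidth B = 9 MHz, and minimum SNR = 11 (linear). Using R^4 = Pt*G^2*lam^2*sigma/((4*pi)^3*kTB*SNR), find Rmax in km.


G_lin = 10^(42/10) = 15848.931925
R^4 = 5000 * 15848.931925^2 * 0.022^2 * 5.2 / ((4*pi)^3 * 1.38e-23 * 290 * 9000000.0 * 11)
R^4 = 4.02047e18 m^4
R_max = (4.02047e18)^(1/4) = 44778.5 m = 44.8 km

44.8 km


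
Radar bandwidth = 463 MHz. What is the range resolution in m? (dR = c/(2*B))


dR = 3e8 / (2 * 463000000.0) = 0.32 m

0.32 m


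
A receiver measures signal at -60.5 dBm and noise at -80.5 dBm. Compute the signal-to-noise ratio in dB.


SNR = -60.5 - (-80.5) = 20.0 dB

20.0 dB


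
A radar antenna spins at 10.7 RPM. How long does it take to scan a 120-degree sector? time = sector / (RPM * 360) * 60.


t = 120 / (10.7 * 360) * 60 = 1.87 s

1.87 s


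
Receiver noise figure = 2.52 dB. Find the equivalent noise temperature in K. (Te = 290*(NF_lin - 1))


NF_lin = 10^(2.52/10) = 1.786488
Te = 290 * (1.786488 - 1) = 228.1 K

228.1 K


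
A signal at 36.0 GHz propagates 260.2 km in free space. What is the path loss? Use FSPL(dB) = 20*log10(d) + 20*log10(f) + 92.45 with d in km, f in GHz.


20*log10(260.2) = 48.31
20*log10(36.0) = 31.13
FSPL = 171.9 dB

171.9 dB


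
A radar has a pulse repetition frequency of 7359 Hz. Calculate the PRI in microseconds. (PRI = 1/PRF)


PRI = 1/7359 = 0.000135888 s = 135.9 us

135.9 us


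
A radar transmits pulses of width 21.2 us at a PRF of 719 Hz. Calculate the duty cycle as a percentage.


DC = 21.2e-6 * 719 * 100 = 1.52%

1.52%


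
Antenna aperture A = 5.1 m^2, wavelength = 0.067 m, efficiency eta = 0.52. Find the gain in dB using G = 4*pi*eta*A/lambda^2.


G_linear = 4*pi*0.52*5.1/0.067^2 = 7423.93
G_dB = 10*log10(7423.93) = 38.7 dB

38.7 dB


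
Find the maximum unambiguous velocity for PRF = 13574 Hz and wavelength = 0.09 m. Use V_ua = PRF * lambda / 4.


V_ua = 13574 * 0.09 / 4 = 305.4 m/s

305.4 m/s


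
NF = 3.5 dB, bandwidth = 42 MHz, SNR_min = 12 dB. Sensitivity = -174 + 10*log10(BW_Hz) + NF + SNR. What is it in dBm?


10*log10(42000000.0) = 76.23
S = -174 + 76.23 + 3.5 + 12 = -82.3 dBm

-82.3 dBm


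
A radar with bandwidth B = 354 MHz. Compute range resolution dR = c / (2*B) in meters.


dR = 3e8 / (2 * 354000000.0) = 0.42 m

0.42 m


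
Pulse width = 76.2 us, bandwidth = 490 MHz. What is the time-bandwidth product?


TBP = 76.2 * 490 = 37338.0

37338.0


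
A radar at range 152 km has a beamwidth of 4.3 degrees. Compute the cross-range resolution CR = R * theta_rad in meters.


BW_rad = 0.075049158
CR = 152000 * 0.075049158 = 11407.5 m

11407.5 m


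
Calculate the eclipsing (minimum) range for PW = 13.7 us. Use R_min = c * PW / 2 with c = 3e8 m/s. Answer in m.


R_min = 3e8 * 13.7e-6 / 2 = 2055.0 m

2055.0 m


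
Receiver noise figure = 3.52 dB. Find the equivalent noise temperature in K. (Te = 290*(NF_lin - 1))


NF_lin = 10^(3.52/10) = 2.249055
Te = 290 * (2.249055 - 1) = 362.2 K

362.2 K


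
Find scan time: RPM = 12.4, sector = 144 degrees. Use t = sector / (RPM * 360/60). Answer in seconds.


t = 144 / (12.4 * 360) * 60 = 1.94 s

1.94 s


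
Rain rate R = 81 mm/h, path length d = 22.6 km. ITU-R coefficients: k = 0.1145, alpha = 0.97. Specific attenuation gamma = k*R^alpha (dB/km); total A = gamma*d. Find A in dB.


gamma = 0.1145 * 81^0.97 = 8.128978 dB/km
A = 8.128978 * 22.6 = 183.71 dB

183.71 dB


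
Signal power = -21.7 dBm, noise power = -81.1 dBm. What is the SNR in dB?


SNR = -21.7 - (-81.1) = 59.4 dB

59.4 dB


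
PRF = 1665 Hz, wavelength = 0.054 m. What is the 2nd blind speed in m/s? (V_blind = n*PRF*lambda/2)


V_blind = 2 * 1665 * 0.054 / 2 = 89.9 m/s

89.9 m/s


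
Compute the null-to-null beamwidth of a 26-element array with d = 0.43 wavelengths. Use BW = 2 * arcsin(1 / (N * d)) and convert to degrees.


1/(N*d) = 1/(26*0.43) = 0.089445
BW = 2*arcsin(0.089445) = 10.3 degrees

10.3 degrees


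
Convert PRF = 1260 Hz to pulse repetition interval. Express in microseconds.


PRI = 1/1260 = 0.0007936508 s = 793.7 us

793.7 us


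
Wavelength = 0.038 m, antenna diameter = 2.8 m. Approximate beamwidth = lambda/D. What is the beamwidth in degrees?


BW_rad = 0.038 / 2.8 = 0.013571
BW_deg = 0.78 degrees

0.78 degrees


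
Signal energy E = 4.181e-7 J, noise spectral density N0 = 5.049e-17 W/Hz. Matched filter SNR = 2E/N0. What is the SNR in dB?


SNR_lin = 2 * 4.181e-7 / 5.049e-17 = 1.656e10
SNR_dB = 10*log10(1.656e10) = 102.2 dB

102.2 dB


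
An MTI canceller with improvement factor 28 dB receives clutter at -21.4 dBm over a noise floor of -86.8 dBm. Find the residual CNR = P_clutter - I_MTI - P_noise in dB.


CNR = -21.4 - 28 - (-86.8) = 37.4 dB

37.4 dB


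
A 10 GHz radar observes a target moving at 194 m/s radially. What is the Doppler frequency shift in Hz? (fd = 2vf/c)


fd = 2 * 194 * 10000000000.0 / 3e8 = 12933.3 Hz

12933.3 Hz


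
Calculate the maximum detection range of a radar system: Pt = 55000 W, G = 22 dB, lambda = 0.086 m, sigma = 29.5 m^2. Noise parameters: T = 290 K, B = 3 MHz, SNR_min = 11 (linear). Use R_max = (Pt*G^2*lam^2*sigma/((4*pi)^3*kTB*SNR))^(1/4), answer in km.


G_lin = 10^(22/10) = 158.489319
R^4 = 55000 * 158.489319^2 * 0.086^2 * 29.5 / ((4*pi)^3 * 1.38e-23 * 290 * 3000000.0 * 11)
R^4 = 1.15017e18 m^4
R_max = (1.15017e18)^(1/4) = 32748.4 m = 32.7 km

32.7 km


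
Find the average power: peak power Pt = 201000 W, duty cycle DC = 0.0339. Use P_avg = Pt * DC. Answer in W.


P_avg = 201000 * 0.0339 = 6813.9 W

6813.9 W


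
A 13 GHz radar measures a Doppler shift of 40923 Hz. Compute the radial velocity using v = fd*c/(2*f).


v = 40923 * 3e8 / (2 * 13000000000.0) = 472.2 m/s

472.2 m/s


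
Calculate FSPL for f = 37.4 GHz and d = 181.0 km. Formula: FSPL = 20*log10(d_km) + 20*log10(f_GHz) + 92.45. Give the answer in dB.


20*log10(181.0) = 45.15
20*log10(37.4) = 31.46
FSPL = 169.1 dB

169.1 dB


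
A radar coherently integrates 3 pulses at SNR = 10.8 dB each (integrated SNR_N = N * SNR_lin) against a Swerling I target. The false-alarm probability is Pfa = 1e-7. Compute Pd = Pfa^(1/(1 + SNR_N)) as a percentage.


SNR_lin = 10^(10.8/10) = 12.02264
SNR_N = 3 * 12.02264 = 36.06792
1/(1 + SNR_N) = 1/37.06792 = 0.0269775
Pd = (1e-7)^0.0269775 = 0.64738
Pd = 64.7%

64.7%


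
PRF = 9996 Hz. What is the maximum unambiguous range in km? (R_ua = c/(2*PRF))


R_ua = 3e8 / (2 * 9996) = 15006.0 m = 15.0 km

15.0 km


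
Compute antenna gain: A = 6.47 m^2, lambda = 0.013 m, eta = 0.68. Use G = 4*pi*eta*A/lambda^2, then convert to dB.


G_linear = 4*pi*0.68*6.47/0.013^2 = 327142.04
G_dB = 10*log10(327142.04) = 55.1 dB

55.1 dB


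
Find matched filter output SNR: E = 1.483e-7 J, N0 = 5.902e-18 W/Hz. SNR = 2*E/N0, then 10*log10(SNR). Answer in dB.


SNR_lin = 2 * 1.483e-7 / 5.902e-18 = 5.025e10
SNR_dB = 10*log10(5.025e10) = 107.0 dB

107.0 dB


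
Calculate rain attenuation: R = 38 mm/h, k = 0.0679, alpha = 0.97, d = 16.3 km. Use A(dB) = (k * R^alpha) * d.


gamma = 0.0679 * 38^0.97 = 2.313449 dB/km
A = 2.313449 * 16.3 = 37.71 dB

37.71 dB


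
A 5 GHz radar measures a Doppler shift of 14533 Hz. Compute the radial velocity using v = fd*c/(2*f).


v = 14533 * 3e8 / (2 * 5000000000.0) = 436.0 m/s

436.0 m/s


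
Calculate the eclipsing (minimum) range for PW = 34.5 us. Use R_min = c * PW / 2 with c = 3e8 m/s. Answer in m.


R_min = 3e8 * 34.5e-6 / 2 = 5175.0 m

5175.0 m


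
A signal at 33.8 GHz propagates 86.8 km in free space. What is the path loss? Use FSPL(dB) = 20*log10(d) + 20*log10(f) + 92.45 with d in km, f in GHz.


20*log10(86.8) = 38.77
20*log10(33.8) = 30.58
FSPL = 161.8 dB

161.8 dB


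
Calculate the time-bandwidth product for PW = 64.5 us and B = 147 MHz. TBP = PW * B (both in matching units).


TBP = 64.5 * 147 = 9481.5

9481.5


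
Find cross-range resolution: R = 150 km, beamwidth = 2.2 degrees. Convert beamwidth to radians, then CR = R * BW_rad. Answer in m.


BW_rad = 0.038397244
CR = 150000 * 0.038397244 = 5759.6 m

5759.6 m


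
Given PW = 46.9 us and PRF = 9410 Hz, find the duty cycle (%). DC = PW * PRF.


DC = 46.9e-6 * 9410 * 100 = 44.13%

44.13%


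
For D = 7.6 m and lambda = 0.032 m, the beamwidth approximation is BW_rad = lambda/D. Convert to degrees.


BW_rad = 0.032 / 7.6 = 0.004211
BW_deg = 0.24 degrees

0.24 degrees


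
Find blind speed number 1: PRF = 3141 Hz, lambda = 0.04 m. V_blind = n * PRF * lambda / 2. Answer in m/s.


V_blind = 1 * 3141 * 0.04 / 2 = 62.8 m/s

62.8 m/s


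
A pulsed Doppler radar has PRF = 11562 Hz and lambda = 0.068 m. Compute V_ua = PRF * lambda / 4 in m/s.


V_ua = 11562 * 0.068 / 4 = 196.6 m/s

196.6 m/s


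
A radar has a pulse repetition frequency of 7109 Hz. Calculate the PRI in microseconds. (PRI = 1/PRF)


PRI = 1/7109 = 0.0001406668 s = 140.7 us

140.7 us


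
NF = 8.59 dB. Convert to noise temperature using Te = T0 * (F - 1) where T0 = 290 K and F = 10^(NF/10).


NF_lin = 10^(8.59/10) = 7.227698
Te = 290 * (7.227698 - 1) = 1806.0 K

1806.0 K


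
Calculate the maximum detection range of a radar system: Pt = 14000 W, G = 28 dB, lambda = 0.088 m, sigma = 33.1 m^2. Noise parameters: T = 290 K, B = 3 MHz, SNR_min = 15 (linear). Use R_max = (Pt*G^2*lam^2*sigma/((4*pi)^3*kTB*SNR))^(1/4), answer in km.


G_lin = 10^(28/10) = 630.957344
R^4 = 14000 * 630.957344^2 * 0.088^2 * 33.1 / ((4*pi)^3 * 1.38e-23 * 290 * 3000000.0 * 15)
R^4 = 3.99763e18 m^4
R_max = (3.99763e18)^(1/4) = 44714.7 m = 44.7 km

44.7 km


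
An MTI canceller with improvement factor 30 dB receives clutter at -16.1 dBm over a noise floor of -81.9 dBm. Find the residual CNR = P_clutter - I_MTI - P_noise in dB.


CNR = -16.1 - 30 - (-81.9) = 35.8 dB

35.8 dB


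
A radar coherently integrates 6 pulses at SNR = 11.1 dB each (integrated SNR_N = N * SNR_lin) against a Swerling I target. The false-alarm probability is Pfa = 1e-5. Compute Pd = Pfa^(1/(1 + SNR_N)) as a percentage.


SNR_lin = 10^(11.1/10) = 12.8825
SNR_N = 6 * 12.8825 = 77.295
1/(1 + SNR_N) = 1/78.295 = 0.0127722
Pd = (1e-5)^0.0127722 = 0.86325
Pd = 86.3%

86.3%


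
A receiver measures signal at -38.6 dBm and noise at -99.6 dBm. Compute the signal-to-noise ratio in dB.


SNR = -38.6 - (-99.6) = 61.0 dB

61.0 dB


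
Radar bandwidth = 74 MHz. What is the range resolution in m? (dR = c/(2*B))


dR = 3e8 / (2 * 74000000.0) = 2.03 m

2.03 m


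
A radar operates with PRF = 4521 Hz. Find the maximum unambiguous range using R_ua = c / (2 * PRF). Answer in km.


R_ua = 3e8 / (2 * 4521) = 33178.5 m = 33.2 km

33.2 km


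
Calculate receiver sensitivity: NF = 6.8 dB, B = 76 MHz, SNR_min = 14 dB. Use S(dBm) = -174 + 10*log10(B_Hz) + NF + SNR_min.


10*log10(76000000.0) = 78.81
S = -174 + 78.81 + 6.8 + 14 = -74.4 dBm

-74.4 dBm


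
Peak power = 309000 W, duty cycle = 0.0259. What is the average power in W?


P_avg = 309000 * 0.0259 = 8003.1 W

8003.1 W


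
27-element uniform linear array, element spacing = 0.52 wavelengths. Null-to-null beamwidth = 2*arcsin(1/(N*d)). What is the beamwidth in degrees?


1/(N*d) = 1/(27*0.52) = 0.071225
BW = 2*arcsin(0.071225) = 8.2 degrees

8.2 degrees


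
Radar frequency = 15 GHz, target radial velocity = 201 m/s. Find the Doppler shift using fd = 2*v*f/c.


fd = 2 * 201 * 15000000000.0 / 3e8 = 20100.0 Hz

20100.0 Hz


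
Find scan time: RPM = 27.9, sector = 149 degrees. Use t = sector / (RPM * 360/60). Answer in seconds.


t = 149 / (27.9 * 360) * 60 = 0.89 s

0.89 s


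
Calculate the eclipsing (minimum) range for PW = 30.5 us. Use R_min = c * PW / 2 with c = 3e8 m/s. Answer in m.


R_min = 3e8 * 30.5e-6 / 2 = 4575.0 m

4575.0 m


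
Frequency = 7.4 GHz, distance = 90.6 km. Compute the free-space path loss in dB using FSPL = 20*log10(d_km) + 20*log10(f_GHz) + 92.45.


20*log10(90.6) = 39.14
20*log10(7.4) = 17.38
FSPL = 149.0 dB

149.0 dB


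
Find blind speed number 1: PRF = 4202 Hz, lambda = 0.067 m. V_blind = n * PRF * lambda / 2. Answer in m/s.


V_blind = 1 * 4202 * 0.067 / 2 = 140.8 m/s

140.8 m/s


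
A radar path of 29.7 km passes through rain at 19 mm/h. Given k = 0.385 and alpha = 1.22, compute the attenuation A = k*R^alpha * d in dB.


gamma = 0.385 * 19^1.22 = 13.981061 dB/km
A = 13.981061 * 29.7 = 415.24 dB

415.24 dB


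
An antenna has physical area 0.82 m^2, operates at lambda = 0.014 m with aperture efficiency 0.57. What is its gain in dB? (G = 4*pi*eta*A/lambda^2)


G_linear = 4*pi*0.57*0.82/0.014^2 = 29966.95
G_dB = 10*log10(29966.95) = 44.8 dB

44.8 dB


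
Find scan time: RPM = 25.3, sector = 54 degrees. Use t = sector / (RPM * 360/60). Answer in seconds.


t = 54 / (25.3 * 360) * 60 = 0.36 s

0.36 s


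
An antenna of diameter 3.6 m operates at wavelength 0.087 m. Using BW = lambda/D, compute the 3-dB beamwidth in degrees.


BW_rad = 0.087 / 3.6 = 0.024167
BW_deg = 1.38 degrees

1.38 degrees


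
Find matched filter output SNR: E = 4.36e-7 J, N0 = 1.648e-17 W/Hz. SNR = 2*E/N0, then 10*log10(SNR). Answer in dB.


SNR_lin = 2 * 4.36e-7 / 1.648e-17 = 5.291e10
SNR_dB = 10*log10(5.291e10) = 107.2 dB

107.2 dB


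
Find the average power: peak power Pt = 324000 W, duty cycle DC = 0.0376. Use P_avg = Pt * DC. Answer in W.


P_avg = 324000 * 0.0376 = 12182.4 W

12182.4 W


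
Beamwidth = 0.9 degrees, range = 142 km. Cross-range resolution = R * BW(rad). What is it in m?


BW_rad = 0.015707963
CR = 142000 * 0.015707963 = 2230.5 m

2230.5 m


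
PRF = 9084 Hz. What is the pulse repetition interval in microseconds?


PRI = 1/9084 = 0.0001100837 s = 110.1 us

110.1 us


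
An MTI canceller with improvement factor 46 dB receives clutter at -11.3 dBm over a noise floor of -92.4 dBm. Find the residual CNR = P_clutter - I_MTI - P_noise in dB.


CNR = -11.3 - 46 - (-92.4) = 35.1 dB

35.1 dB


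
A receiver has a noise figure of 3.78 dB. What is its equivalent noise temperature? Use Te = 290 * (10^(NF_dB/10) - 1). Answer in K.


NF_lin = 10^(3.78/10) = 2.387811
Te = 290 * (2.387811 - 1) = 402.5 K

402.5 K


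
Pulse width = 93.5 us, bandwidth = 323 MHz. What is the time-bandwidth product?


TBP = 93.5 * 323 = 30200.5

30200.5


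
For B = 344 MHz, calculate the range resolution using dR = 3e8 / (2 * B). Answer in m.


dR = 3e8 / (2 * 344000000.0) = 0.44 m

0.44 m


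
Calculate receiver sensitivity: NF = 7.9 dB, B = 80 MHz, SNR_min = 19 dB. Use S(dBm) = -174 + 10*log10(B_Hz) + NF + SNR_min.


10*log10(80000000.0) = 79.03
S = -174 + 79.03 + 7.9 + 19 = -68.1 dBm

-68.1 dBm


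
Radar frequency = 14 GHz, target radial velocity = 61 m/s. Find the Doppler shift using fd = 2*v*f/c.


fd = 2 * 61 * 14000000000.0 / 3e8 = 5693.3 Hz

5693.3 Hz


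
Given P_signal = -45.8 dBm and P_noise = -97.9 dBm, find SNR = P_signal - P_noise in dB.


SNR = -45.8 - (-97.9) = 52.1 dB

52.1 dB


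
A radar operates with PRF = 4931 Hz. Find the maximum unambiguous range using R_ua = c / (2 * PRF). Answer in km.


R_ua = 3e8 / (2 * 4931) = 30419.8 m = 30.4 km

30.4 km


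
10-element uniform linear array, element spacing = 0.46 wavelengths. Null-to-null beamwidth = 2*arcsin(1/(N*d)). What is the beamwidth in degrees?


1/(N*d) = 1/(10*0.46) = 0.217391
BW = 2*arcsin(0.217391) = 25.1 degrees

25.1 degrees


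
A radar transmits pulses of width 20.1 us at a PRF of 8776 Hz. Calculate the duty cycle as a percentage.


DC = 20.1e-6 * 8776 * 100 = 17.64%

17.64%


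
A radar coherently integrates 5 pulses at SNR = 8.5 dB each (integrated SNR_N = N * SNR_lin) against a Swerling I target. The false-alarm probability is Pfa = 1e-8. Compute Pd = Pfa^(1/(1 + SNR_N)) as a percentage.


SNR_lin = 10^(8.5/10) = 7.07946
SNR_N = 5 * 7.07946 = 35.3973
1/(1 + SNR_N) = 1/36.3973 = 0.0274746
Pd = (1e-8)^0.0274746 = 0.60284
Pd = 60.3%

60.3%


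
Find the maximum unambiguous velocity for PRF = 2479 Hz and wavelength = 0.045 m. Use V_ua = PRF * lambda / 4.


V_ua = 2479 * 0.045 / 4 = 27.9 m/s

27.9 m/s


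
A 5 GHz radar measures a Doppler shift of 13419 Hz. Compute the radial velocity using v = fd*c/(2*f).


v = 13419 * 3e8 / (2 * 5000000000.0) = 402.6 m/s

402.6 m/s


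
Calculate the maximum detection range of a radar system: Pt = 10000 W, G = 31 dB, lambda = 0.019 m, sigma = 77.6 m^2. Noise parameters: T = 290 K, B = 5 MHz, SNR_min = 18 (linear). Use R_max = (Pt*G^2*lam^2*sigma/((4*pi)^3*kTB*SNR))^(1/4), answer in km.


G_lin = 10^(31/10) = 1258.925412
R^4 = 10000 * 1258.925412^2 * 0.019^2 * 77.6 / ((4*pi)^3 * 1.38e-23 * 290 * 5000000.0 * 18)
R^4 = 6.21183e17 m^4
R_max = (6.21183e17)^(1/4) = 28074.0 m = 28.1 km

28.1 km


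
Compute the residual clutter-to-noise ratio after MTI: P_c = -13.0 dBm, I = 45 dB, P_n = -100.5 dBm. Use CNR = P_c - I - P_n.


CNR = -13.0 - 45 - (-100.5) = 42.5 dB

42.5 dB


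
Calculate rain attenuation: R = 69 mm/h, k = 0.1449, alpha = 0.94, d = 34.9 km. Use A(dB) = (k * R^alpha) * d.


gamma = 0.1449 * 69^0.94 = 7.755084 dB/km
A = 7.755084 * 34.9 = 270.65 dB

270.65 dB


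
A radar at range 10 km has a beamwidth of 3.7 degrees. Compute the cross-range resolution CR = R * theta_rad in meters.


BW_rad = 0.064577182
CR = 10000 * 0.064577182 = 645.8 m

645.8 m


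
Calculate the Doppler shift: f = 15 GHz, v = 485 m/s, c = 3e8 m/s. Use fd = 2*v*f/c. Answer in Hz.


fd = 2 * 485 * 15000000000.0 / 3e8 = 48500.0 Hz

48500.0 Hz


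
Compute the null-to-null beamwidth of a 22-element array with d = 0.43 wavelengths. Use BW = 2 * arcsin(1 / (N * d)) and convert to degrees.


1/(N*d) = 1/(22*0.43) = 0.105708
BW = 2*arcsin(0.105708) = 12.1 degrees

12.1 degrees


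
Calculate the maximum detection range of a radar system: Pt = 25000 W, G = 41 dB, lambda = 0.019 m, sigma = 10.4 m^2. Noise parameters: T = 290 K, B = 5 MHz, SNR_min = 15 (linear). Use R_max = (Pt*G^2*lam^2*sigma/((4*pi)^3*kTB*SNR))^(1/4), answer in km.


G_lin = 10^(41/10) = 12589.254118
R^4 = 25000 * 12589.254118^2 * 0.019^2 * 10.4 / ((4*pi)^3 * 1.38e-23 * 290 * 5000000.0 * 15)
R^4 = 2.49754e19 m^4
R_max = (2.49754e19)^(1/4) = 70693.3 m = 70.7 km

70.7 km


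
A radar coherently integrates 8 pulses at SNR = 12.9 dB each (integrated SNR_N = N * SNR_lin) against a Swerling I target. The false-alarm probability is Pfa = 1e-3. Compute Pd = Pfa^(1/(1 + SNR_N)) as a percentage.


SNR_lin = 10^(12.9/10) = 19.49845
SNR_N = 8 * 19.49845 = 155.9876
1/(1 + SNR_N) = 1/156.9876 = 0.0063699
Pd = (1e-3)^0.0063699 = 0.95695
Pd = 95.7%

95.7%


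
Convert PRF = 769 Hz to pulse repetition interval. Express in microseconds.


PRI = 1/769 = 0.0013003901 s = 1300.4 us

1300.4 us


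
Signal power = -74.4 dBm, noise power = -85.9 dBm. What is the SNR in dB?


SNR = -74.4 - (-85.9) = 11.5 dB

11.5 dB


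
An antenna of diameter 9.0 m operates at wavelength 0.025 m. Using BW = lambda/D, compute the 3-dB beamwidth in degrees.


BW_rad = 0.025 / 9.0 = 0.002778
BW_deg = 0.16 degrees

0.16 degrees


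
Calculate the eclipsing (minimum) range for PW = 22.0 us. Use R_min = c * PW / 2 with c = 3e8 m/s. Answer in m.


R_min = 3e8 * 22.0e-6 / 2 = 3300.0 m

3300.0 m


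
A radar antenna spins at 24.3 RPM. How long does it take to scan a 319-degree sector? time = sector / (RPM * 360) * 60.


t = 319 / (24.3 * 360) * 60 = 2.19 s

2.19 s


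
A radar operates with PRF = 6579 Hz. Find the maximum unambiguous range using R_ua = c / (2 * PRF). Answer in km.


R_ua = 3e8 / (2 * 6579) = 22799.8 m = 22.8 km

22.8 km


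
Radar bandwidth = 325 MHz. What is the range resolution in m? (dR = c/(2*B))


dR = 3e8 / (2 * 325000000.0) = 0.46 m

0.46 m


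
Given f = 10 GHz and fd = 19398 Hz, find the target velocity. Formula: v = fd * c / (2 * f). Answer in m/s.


v = 19398 * 3e8 / (2 * 10000000000.0) = 291.0 m/s

291.0 m/s


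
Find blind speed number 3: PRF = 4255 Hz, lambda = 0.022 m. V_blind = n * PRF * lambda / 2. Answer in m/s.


V_blind = 3 * 4255 * 0.022 / 2 = 140.4 m/s

140.4 m/s


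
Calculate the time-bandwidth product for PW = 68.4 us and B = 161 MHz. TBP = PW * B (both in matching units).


TBP = 68.4 * 161 = 11012.4

11012.4


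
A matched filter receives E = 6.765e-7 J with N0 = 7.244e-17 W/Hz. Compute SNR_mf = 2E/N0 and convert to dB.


SNR_lin = 2 * 6.765e-7 / 7.244e-17 = 1.868e10
SNR_dB = 10*log10(1.868e10) = 102.7 dB

102.7 dB


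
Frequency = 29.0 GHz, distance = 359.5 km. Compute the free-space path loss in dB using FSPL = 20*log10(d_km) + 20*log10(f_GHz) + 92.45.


20*log10(359.5) = 51.11
20*log10(29.0) = 29.25
FSPL = 172.8 dB

172.8 dB


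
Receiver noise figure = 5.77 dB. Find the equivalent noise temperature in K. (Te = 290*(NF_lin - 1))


NF_lin = 10^(5.77/10) = 3.775722
Te = 290 * (3.775722 - 1) = 805.0 K

805.0 K


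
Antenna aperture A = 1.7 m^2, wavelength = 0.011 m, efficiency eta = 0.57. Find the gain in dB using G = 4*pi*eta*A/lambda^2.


G_linear = 4*pi*0.57*1.7/0.011^2 = 100634.82
G_dB = 10*log10(100634.82) = 50.0 dB

50.0 dB


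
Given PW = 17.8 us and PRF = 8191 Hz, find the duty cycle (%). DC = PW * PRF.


DC = 17.8e-6 * 8191 * 100 = 14.58%

14.58%


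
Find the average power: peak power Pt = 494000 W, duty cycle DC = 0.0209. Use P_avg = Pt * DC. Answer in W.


P_avg = 494000 * 0.0209 = 10324.6 W

10324.6 W


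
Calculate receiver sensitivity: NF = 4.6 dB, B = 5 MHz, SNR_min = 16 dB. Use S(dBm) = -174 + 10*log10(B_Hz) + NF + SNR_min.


10*log10(5000000.0) = 66.99
S = -174 + 66.99 + 4.6 + 16 = -86.4 dBm

-86.4 dBm


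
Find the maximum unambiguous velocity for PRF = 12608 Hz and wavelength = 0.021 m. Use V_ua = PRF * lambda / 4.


V_ua = 12608 * 0.021 / 4 = 66.2 m/s

66.2 m/s


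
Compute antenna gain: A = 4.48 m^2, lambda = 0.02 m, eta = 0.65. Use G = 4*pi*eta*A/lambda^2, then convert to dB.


G_linear = 4*pi*0.65*4.48/0.02^2 = 91483.18
G_dB = 10*log10(91483.18) = 49.6 dB

49.6 dB


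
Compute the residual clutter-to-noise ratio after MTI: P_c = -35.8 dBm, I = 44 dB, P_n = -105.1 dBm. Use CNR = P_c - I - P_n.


CNR = -35.8 - 44 - (-105.1) = 25.3 dB

25.3 dB


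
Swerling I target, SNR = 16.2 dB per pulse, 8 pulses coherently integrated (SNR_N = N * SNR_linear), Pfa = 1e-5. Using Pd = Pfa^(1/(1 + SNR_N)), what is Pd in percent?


SNR_lin = 10^(16.2/10) = 41.68694
SNR_N = 8 * 41.68694 = 333.49552
1/(1 + SNR_N) = 1/334.49552 = 0.0029896
Pd = (1e-5)^0.0029896 = 0.96617
Pd = 96.6%

96.6%


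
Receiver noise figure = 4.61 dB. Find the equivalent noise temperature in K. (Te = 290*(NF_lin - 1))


NF_lin = 10^(4.61/10) = 2.89068
Te = 290 * (2.89068 - 1) = 548.3 K

548.3 K


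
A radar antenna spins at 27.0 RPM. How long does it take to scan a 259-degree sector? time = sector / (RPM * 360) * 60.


t = 259 / (27.0 * 360) * 60 = 1.6 s

1.6 s


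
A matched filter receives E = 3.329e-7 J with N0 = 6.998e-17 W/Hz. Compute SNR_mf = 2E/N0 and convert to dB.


SNR_lin = 2 * 3.329e-7 / 6.998e-17 = 9.514e9
SNR_dB = 10*log10(9.514e9) = 99.8 dB

99.8 dB


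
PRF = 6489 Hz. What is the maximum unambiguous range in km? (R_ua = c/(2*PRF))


R_ua = 3e8 / (2 * 6489) = 23116.0 m = 23.1 km

23.1 km


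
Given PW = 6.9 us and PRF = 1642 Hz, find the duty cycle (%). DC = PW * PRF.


DC = 6.9e-6 * 1642 * 100 = 1.13%

1.13%


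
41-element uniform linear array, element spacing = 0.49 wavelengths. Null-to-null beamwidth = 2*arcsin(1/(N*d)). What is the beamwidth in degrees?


1/(N*d) = 1/(41*0.49) = 0.049776
BW = 2*arcsin(0.049776) = 5.7 degrees

5.7 degrees


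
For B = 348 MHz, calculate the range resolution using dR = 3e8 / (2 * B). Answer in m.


dR = 3e8 / (2 * 348000000.0) = 0.43 m

0.43 m


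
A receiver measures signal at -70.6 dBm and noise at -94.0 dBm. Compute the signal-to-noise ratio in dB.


SNR = -70.6 - (-94.0) = 23.4 dB

23.4 dB


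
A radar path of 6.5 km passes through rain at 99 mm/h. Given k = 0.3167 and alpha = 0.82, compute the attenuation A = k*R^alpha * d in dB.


gamma = 0.3167 * 99^0.82 = 13.710993 dB/km
A = 13.710993 * 6.5 = 89.12 dB

89.12 dB


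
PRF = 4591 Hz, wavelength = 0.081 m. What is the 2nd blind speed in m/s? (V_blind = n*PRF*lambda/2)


V_blind = 2 * 4591 * 0.081 / 2 = 371.9 m/s

371.9 m/s


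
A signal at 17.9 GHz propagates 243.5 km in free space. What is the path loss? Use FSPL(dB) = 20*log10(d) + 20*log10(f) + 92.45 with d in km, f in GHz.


20*log10(243.5) = 47.73
20*log10(17.9) = 25.06
FSPL = 165.2 dB

165.2 dB


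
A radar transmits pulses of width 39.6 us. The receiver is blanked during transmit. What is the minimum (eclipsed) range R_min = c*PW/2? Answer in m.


R_min = 3e8 * 39.6e-6 / 2 = 5940.0 m

5940.0 m


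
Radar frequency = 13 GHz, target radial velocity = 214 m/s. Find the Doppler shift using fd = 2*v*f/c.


fd = 2 * 214 * 13000000000.0 / 3e8 = 18546.7 Hz

18546.7 Hz


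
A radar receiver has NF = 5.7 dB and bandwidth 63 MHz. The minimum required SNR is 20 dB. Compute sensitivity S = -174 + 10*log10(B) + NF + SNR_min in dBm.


10*log10(63000000.0) = 77.99
S = -174 + 77.99 + 5.7 + 20 = -70.3 dBm

-70.3 dBm


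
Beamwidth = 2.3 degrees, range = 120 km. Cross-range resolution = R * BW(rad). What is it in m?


BW_rad = 0.040142573
CR = 120000 * 0.040142573 = 4817.1 m

4817.1 m


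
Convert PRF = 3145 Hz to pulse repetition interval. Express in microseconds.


PRI = 1/3145 = 0.000317965 s = 318.0 us

318.0 us


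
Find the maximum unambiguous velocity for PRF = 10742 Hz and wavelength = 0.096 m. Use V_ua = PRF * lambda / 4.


V_ua = 10742 * 0.096 / 4 = 257.8 m/s

257.8 m/s


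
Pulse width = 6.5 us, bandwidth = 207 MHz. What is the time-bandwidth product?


TBP = 6.5 * 207 = 1345.5

1345.5


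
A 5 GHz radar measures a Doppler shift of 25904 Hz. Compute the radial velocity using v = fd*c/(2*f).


v = 25904 * 3e8 / (2 * 5000000000.0) = 777.1 m/s

777.1 m/s


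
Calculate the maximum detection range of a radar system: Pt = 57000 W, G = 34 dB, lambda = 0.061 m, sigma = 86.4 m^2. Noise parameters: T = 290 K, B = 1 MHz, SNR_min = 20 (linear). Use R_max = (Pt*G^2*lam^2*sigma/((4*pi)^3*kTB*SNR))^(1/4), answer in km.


G_lin = 10^(34/10) = 2511.886432
R^4 = 57000 * 2511.886432^2 * 0.061^2 * 86.4 / ((4*pi)^3 * 1.38e-23 * 290 * 1000000.0 * 20)
R^4 = 7.27967e20 m^4
R_max = (7.27967e20)^(1/4) = 164258.5 m = 164.3 km

164.3 km


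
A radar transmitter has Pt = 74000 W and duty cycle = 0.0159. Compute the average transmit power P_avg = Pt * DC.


P_avg = 74000 * 0.0159 = 1176.6 W

1176.6 W


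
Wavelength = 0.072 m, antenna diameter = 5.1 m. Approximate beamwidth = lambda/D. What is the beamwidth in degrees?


BW_rad = 0.072 / 5.1 = 0.014118
BW_deg = 0.81 degrees

0.81 degrees


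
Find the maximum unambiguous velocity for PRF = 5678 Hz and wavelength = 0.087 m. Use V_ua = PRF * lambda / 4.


V_ua = 5678 * 0.087 / 4 = 123.5 m/s

123.5 m/s


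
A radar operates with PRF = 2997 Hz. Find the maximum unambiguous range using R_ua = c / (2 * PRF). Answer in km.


R_ua = 3e8 / (2 * 2997) = 50050.1 m = 50.1 km

50.1 km


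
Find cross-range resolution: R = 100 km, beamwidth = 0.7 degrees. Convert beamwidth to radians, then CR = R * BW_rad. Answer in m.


BW_rad = 0.012217305
CR = 100000 * 0.012217305 = 1221.7 m

1221.7 m


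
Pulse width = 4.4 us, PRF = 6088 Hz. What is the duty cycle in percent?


DC = 4.4e-6 * 6088 * 100 = 2.68%

2.68%


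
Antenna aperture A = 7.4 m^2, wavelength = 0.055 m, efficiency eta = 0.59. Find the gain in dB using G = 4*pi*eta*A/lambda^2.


G_linear = 4*pi*0.59*7.4/0.055^2 = 18137.12
G_dB = 10*log10(18137.12) = 42.6 dB

42.6 dB


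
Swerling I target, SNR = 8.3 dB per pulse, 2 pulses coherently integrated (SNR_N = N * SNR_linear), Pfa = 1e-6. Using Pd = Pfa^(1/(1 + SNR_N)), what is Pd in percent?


SNR_lin = 10^(8.3/10) = 6.76083
SNR_N = 2 * 6.76083 = 13.52166
1/(1 + SNR_N) = 1/14.52166 = 0.0688627
Pd = (1e-6)^0.0688627 = 0.38621
Pd = 38.6%

38.6%


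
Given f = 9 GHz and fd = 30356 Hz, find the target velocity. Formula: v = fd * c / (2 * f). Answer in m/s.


v = 30356 * 3e8 / (2 * 9000000000.0) = 505.9 m/s

505.9 m/s


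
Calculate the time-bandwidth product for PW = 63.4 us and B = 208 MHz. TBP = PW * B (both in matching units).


TBP = 63.4 * 208 = 13187.2

13187.2


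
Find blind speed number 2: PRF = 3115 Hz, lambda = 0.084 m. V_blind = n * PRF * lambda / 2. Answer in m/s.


V_blind = 2 * 3115 * 0.084 / 2 = 261.7 m/s

261.7 m/s


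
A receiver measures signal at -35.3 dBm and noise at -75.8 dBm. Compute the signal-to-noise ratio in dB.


SNR = -35.3 - (-75.8) = 40.5 dB

40.5 dB


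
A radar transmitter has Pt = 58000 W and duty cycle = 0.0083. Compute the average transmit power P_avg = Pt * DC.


P_avg = 58000 * 0.0083 = 481.4 W

481.4 W


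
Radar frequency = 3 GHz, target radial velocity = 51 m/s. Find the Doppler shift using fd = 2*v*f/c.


fd = 2 * 51 * 3000000000.0 / 3e8 = 1020.0 Hz

1020.0 Hz


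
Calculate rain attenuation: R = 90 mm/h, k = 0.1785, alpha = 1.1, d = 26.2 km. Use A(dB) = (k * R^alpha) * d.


gamma = 0.1785 * 90^1.1 = 25.194456 dB/km
A = 25.194456 * 26.2 = 660.09 dB

660.09 dB


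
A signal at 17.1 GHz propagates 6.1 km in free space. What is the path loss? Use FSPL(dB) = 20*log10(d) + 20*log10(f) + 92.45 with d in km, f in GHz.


20*log10(6.1) = 15.71
20*log10(17.1) = 24.66
FSPL = 132.8 dB

132.8 dB


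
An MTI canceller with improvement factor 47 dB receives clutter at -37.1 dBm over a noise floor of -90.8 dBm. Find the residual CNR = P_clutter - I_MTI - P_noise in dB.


CNR = -37.1 - 47 - (-90.8) = 6.7 dB

6.7 dB


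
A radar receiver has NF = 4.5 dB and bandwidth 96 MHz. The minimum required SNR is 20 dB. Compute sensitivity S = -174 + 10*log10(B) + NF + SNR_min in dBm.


10*log10(96000000.0) = 79.82
S = -174 + 79.82 + 4.5 + 20 = -69.7 dBm

-69.7 dBm


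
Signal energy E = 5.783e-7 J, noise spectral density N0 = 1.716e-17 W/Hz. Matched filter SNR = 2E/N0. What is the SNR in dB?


SNR_lin = 2 * 5.783e-7 / 1.716e-17 = 6.74e10
SNR_dB = 10*log10(6.74e10) = 108.3 dB

108.3 dB


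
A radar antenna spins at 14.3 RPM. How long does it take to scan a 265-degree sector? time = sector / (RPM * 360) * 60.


t = 265 / (14.3 * 360) * 60 = 3.09 s

3.09 s


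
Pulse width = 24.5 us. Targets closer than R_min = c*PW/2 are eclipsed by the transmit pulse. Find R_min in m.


R_min = 3e8 * 24.5e-6 / 2 = 3675.0 m

3675.0 m


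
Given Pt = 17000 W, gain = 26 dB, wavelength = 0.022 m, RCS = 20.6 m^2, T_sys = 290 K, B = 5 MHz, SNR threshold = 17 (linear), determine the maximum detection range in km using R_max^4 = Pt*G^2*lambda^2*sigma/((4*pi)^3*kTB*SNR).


G_lin = 10^(26/10) = 398.107171
R^4 = 17000 * 398.107171^2 * 0.022^2 * 20.6 / ((4*pi)^3 * 1.38e-23 * 290 * 5000000.0 * 17)
R^4 = 3.97957e16 m^4
R_max = (3.97957e16)^(1/4) = 14124.0 m = 14.1 km

14.1 km
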